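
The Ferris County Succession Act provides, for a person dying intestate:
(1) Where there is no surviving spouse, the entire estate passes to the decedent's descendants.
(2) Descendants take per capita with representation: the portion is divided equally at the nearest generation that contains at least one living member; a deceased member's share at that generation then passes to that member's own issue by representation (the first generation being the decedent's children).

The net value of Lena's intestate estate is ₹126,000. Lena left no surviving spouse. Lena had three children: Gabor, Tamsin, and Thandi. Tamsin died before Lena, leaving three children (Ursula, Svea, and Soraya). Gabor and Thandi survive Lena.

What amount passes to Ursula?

The entire ₹126,000 passes to the descendants.
That amount (₹126,000) is divided into 3 shares of ₹42,000: Gabor and Thandi each take ₹42,000; Tamsin's ₹42,000 share passes to Tamsin's issue.
Tamsin's share (₹42,000) is divided into 3 shares of ₹14,000: Ursula, Svea, and Soraya each take ₹14,000.

Ursula receives ₹14,000.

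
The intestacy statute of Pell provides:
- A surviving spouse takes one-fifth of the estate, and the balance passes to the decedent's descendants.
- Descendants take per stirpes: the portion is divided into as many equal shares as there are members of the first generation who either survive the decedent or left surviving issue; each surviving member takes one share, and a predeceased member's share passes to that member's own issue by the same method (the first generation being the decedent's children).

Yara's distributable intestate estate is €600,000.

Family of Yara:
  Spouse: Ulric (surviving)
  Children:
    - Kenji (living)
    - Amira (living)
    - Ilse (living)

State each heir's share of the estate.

Ulric: €120,000; Kenji: €160,000; Amira: €160,000; Ilse: €160,000

Ulric takes one-fifth of €600,000 = €120,000. The remaining €480,000 passes to the descendants.
The descendants' portion (€480,000) is divided into 3 shares of €160,000: Kenji, Amira, and Ilse each take €160,000.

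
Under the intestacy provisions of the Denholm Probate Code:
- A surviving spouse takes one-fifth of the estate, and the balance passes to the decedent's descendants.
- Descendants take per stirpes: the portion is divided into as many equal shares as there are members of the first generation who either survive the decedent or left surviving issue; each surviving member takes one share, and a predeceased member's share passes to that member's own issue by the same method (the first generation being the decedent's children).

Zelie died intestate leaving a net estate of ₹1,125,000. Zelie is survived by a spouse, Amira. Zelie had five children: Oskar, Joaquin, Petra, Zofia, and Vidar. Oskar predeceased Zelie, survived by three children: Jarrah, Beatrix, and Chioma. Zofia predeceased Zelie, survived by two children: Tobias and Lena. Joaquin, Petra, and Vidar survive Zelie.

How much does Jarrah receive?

Amira takes one-fifth of ₹1,125,000 = ₹225,000. The remaining ₹900,000 passes to the descendants.
The descendants' portion (₹900,000) is divided into 5 shares of ₹180,000: Joaquin, Petra, and Vidar each take ₹180,000; Oskar's ₹180,000 share passes to Oskar's issue; Zofia's ₹180,000 share passes to Zofia's issue.
Oskar's share (₹180,000) is divided into 3 shares of ₹60,000: Jarrah, Beatrix, and Chioma each take ₹60,000.
Zofia's share (₹180,000) is divided into 2 shares of ₹90,000: Tobias and Lena each take ₹90,000.

Jarrah receives ₹60,000.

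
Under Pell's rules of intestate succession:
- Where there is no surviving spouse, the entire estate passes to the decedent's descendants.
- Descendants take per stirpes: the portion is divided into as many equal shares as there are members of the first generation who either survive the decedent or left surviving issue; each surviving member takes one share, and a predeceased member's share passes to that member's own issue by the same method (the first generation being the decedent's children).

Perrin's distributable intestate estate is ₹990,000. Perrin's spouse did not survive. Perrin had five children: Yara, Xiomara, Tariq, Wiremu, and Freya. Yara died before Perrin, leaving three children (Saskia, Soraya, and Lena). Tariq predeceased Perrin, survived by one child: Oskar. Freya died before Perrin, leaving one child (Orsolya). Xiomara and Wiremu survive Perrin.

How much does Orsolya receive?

Orsolya receives ₹198,000.

The entire ₹990,000 passes to the descendants.
That amount (₹990,000) is divided into 5 shares of ₹198,000: Xiomara and Wiremu each take ₹198,000; Yara's ₹198,000 share passes to Yara's issue; Tariq's ₹198,000 share passes to Tariq's issue; Freya's ₹198,000 share passes to Freya's issue.
Yara's share (₹198,000) is divided into 3 shares of ₹66,000: Saskia, Soraya, and Lena each take ₹66,000.
Tariq's share (₹198,000) passes entirely to Oskar.
Freya's share (₹198,000) passes entirely to Orsolya.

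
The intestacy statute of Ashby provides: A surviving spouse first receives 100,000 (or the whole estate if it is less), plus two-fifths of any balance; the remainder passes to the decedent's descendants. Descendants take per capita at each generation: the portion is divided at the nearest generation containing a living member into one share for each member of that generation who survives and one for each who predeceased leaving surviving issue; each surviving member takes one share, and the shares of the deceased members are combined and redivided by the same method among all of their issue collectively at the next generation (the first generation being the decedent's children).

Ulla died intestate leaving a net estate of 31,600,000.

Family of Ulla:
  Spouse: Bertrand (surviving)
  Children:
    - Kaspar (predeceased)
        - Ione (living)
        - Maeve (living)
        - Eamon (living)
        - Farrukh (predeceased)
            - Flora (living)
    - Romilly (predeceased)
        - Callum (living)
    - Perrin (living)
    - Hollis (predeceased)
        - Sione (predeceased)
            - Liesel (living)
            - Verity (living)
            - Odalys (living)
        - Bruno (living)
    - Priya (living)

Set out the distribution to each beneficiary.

Bertrand first takes 100,000, leaving a balance of 31,500,000. Bertrand then takes two-fifths of the balance (12,600,000), for a total of 12,700,000. The remaining 18,900,000 passes to the descendants.
The descendants' portion (18,900,000) is divided at the children's generation into 5 shares of 3,780,000. Perrin and Priya each take 3,780,000. The 3 shares of the deceased (Kaspar, Romilly, and Hollis) are combined into a pool of 11,340,000.
That pool (11,340,000) is divided at the grandchildren's generation into 7 shares of 1,620,000. Ione, Maeve, Eamon, Callum, and Bruno each take 1,620,000. The 2 shares of the deceased (Farrukh and Sione) are combined into a pool of 3,240,000.
That pool (3,240,000) is divided at the great-grandchildren's generation equally among Flora, Liesel, Verity, and Odalys: 810,000 each.

Bertrand: 12,700,000; Ione: 1,620,000; Maeve: 1,620,000; Eamon: 1,620,000; Flora: 810,000; Callum: 1,620,000; Perrin: 3,780,000; Liesel: 810,000; Verity: 810,000; Odalys: 810,000; Bruno: 1,620,000; Priya: 3,780,000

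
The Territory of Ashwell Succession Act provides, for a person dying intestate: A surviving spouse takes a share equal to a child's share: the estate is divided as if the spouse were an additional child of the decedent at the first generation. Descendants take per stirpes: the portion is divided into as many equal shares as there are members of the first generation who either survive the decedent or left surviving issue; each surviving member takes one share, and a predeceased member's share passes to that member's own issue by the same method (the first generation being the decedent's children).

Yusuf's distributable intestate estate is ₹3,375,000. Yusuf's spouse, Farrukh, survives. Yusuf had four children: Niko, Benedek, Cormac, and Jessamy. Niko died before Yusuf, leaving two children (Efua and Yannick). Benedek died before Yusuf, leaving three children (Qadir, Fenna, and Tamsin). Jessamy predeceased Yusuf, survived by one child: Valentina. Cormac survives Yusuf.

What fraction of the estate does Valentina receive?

The spouse counts as an additional share at the children's level, so there are 5 primary shares of ₹675,000. Farrukh takes one such share (₹675,000).
The children's combined portion (₹2,700,000) is divided into 4 shares of ₹675,000: Cormac takes ₹675,000; Niko's ₹675,000 share passes to Niko's issue; Benedek's ₹675,000 share passes to Benedek's issue; Jessamy's ₹675,000 share passes to Jessamy's issue.
Niko's share (₹675,000) is divided into 2 shares of ₹337,500: Efua and Yannick each take ₹337,500.
Benedek's share (₹675,000) is divided into 3 shares of ₹225,000: Qadir, Fenna, and Tamsin each take ₹225,000.
Jessamy's share (₹675,000) passes entirely to Valentina.

Valentina receives 1/5 of the estate.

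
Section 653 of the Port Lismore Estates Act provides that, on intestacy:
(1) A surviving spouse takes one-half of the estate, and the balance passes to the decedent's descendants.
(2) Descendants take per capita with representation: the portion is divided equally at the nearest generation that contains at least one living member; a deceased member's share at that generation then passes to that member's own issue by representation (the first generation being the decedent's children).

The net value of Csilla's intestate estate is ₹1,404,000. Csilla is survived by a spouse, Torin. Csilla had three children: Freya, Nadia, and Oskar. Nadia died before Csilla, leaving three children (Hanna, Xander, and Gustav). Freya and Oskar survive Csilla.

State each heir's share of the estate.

Torin takes one-half of ₹1,404,000 = ₹702,000. The remaining ₹702,000 passes to the descendants.
The descendants' portion (₹702,000) is divided into 3 shares of ₹234,000: Freya and Oskar each take ₹234,000; Nadia's ₹234,000 share passes to Nadia's issue.
Nadia's share (₹234,000) is divided into 3 shares of ₹78,000: Hanna, Xander, and Gustav each take ₹78,000.

Torin: ₹702,000; Freya: ₹234,000; Hanna: ₹78,000; Xander: ₹78,000; Gustav: ₹78,000; Oskar: ₹234,000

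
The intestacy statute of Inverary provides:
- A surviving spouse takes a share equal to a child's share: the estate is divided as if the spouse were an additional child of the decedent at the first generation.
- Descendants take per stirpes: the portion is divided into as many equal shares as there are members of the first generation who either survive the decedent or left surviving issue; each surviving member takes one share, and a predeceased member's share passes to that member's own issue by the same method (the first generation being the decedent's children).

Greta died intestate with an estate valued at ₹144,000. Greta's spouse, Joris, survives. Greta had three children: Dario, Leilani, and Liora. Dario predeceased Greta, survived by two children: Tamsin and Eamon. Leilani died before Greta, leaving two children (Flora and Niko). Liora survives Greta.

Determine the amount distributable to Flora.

The spouse counts as an additional share at the children's level, so there are 4 primary shares of ₹36,000. Joris takes one such share (₹36,000).
The children's combined portion (₹108,000) is divided into 3 shares of ₹36,000: Liora takes ₹36,000; Dario's ₹36,000 share passes to Dario's issue; Leilani's ₹36,000 share passes to Leilani's issue.
Dario's share (₹36,000) is divided into 2 shares of ₹18,000: Tamsin and Eamon each take ₹18,000.
Leilani's share (₹36,000) is divided into 2 shares of ₹18,000: Flora and Niko each take ₹18,000.

Flora receives ₹18,000.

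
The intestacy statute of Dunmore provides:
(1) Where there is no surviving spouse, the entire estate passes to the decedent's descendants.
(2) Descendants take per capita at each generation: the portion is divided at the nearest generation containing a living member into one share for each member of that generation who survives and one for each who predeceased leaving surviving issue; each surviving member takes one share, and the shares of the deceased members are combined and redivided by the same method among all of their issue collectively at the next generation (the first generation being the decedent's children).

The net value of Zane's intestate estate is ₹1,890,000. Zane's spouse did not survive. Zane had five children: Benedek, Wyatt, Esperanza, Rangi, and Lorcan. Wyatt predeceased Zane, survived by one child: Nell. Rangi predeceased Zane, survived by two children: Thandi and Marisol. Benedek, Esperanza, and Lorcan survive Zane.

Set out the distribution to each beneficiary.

The entire ₹1,890,000 passes to the descendants.
That amount (₹1,890,000) is divided at the children's generation into 5 shares of ₹378,000. Benedek, Esperanza, and Lorcan each take ₹378,000. The 2 shares of the deceased (Wyatt and Rangi) are combined into a pool of ₹756,000.
That pool (₹756,000) is divided at the grandchildren's generation equally among Nell, Thandi, and Marisol: ₹252,000 each.

Benedek: ₹378,000; Nell: ₹252,000; Esperanza: ₹378,000; Thandi: ₹252,000; Marisol: ₹252,000; Lorcan: ₹378,000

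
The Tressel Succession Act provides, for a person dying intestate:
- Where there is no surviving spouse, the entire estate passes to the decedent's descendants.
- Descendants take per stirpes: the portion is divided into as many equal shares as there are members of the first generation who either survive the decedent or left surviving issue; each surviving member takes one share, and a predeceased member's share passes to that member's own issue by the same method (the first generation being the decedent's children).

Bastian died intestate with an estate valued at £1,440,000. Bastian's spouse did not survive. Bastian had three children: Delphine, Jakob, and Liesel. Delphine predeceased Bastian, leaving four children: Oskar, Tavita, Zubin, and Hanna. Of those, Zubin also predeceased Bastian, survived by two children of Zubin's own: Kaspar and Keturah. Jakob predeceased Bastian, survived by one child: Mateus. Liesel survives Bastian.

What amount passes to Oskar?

Oskar receives £120,000.

The entire £1,440,000 passes to the descendants.
That amount (£1,440,000) is divided into 3 shares of £480,000: Liesel takes £480,000; Delphine's £480,000 share passes to Delphine's issue; Jakob's £480,000 share passes to Jakob's issue.
Delphine's share (£480,000) is divided into 4 shares of £120,000: Oskar, Tavita, and Hanna each take £120,000; Zubin's £120,000 share passes to Zubin's issue.
Zubin's share (£120,000) is divided into 2 shares of £60,000: Kaspar and Keturah each take £60,000.
Jakob's share (£480,000) passes entirely to Mateus.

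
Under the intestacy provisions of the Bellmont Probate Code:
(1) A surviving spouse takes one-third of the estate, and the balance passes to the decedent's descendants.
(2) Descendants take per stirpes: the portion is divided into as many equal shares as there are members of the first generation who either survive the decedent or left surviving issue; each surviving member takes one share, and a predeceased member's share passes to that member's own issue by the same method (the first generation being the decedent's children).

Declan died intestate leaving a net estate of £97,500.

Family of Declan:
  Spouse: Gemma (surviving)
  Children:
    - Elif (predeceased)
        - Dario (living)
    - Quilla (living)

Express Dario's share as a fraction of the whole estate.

Dario receives 1/3 of the estate.

Gemma takes one-third of £97,500 = £32,500. The remaining £65,000 passes to the descendants.
The descendants' portion (£65,000) is divided into 2 shares of £32,500: Quilla takes £32,500; Elif's £32,500 share passes to Elif's issue.
Elif's share (£32,500) passes entirely to Dario.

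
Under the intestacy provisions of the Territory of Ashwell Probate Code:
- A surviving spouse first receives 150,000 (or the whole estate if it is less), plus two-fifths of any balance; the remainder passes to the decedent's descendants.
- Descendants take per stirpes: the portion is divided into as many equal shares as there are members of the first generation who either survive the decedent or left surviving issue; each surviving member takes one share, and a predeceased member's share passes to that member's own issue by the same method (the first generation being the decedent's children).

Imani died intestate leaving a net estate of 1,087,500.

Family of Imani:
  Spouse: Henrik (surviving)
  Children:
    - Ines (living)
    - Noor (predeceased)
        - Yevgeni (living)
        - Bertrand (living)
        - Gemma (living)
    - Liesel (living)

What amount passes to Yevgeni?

Henrik first takes 150,000, leaving a balance of 937,500. Henrik then takes two-fifths of the balance (375,000), for a total of 525,000. The remaining 562,500 passes to the descendants.
The descendants' portion (562,500) is divided into 3 shares of 187,500: Ines and Liesel each take 187,500; Noor's 187,500 share passes to Noor's issue.
Noor's share (187,500) is divided into 3 shares of 62,500: Yevgeni, Bertrand, and Gemma each take 62,500.

Yevgeni receives 62,500.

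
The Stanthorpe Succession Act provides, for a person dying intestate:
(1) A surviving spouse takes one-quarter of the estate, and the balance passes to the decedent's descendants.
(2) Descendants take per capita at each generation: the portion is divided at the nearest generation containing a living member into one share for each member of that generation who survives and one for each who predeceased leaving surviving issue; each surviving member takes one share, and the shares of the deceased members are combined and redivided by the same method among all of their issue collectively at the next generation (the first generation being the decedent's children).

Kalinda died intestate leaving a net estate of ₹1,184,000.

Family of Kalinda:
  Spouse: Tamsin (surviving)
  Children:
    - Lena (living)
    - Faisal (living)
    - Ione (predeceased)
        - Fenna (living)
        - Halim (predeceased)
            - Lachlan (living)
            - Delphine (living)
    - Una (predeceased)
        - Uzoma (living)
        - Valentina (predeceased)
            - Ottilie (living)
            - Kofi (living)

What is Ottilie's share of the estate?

Tamsin takes one-quarter of ₹1,184,000 = ₹296,000. The remaining ₹888,000 passes to the descendants.
The descendants' portion (₹888,000) is divided at the children's generation into 4 shares of ₹222,000. Lena and Faisal each take ₹222,000. The 2 shares of the deceased (Ione and Una) are combined into a pool of ₹444,000.
That pool (₹444,000) is divided at the grandchildren's generation into 4 shares of ₹111,000. Fenna and Uzoma each take ₹111,000. The 2 shares of the deceased (Halim and Valentina) are combined into a pool of ₹222,000.
That pool (₹222,000) is divided at the great-grandchildren's generation equally among Lachlan, Delphine, Ottilie, and Kofi: ₹55,500 each.

Ottilie receives ₹55,500.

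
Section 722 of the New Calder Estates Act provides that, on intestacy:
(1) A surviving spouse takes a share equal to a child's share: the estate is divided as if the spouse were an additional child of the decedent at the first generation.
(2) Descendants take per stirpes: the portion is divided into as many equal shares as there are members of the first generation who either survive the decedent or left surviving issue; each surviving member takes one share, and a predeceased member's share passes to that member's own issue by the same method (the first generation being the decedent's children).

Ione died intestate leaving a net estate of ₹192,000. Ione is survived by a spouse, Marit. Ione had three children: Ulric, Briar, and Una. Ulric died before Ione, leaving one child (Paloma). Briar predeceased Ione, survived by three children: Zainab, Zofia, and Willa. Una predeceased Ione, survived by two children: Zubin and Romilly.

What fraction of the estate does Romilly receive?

The spouse counts as an additional share at the children's level, so there are 4 primary shares of ₹48,000. Marit takes one such share (₹48,000).
The children's combined portion (₹144,000) is divided into 3 shares of ₹48,000: Ulric's ₹48,000 share passes to Ulric's issue; Briar's ₹48,000 share passes to Briar's issue; Una's ₹48,000 share passes to Una's issue.
Ulric's share (₹48,000) passes entirely to Paloma.
Briar's share (₹48,000) is divided into 3 shares of ₹16,000: Zainab, Zofia, and Willa each take ₹16,000.
Una's share (₹48,000) is divided into 2 shares of ₹24,000: Zubin and Romilly each take ₹24,000.

Romilly receives 1/8 of the estate.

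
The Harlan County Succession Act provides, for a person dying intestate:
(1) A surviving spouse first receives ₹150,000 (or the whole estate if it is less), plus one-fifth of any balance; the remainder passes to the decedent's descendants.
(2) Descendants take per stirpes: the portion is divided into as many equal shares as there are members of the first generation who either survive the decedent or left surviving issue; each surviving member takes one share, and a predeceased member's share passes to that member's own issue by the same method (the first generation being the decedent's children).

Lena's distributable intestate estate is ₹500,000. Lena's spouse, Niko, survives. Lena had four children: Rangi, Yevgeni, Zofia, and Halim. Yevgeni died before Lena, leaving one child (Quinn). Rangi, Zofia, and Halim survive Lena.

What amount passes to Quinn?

Niko first takes ₹150,000, leaving a balance of ₹350,000. Niko then takes one-fifth of the balance (₹70,000), for a total of ₹220,000. The remaining ₹280,000 passes to the descendants.
The descendants' portion (₹280,000) is divided into 4 shares of ₹70,000: Rangi, Zofia, and Halim each take ₹70,000; Yevgeni's ₹70,000 share passes to Yevgeni's issue.
Yevgeni's share (₹70,000) passes entirely to Quinn.

Quinn receives ₹70,000.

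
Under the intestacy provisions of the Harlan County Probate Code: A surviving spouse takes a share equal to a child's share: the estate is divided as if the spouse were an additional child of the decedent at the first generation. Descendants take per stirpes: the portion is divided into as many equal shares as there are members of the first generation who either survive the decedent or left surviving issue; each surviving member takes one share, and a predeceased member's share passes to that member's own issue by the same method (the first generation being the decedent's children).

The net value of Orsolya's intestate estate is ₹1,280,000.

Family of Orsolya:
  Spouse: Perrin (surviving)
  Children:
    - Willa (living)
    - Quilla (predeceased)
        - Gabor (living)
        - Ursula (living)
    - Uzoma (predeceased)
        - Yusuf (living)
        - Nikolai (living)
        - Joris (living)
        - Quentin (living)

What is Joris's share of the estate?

The spouse counts as an additional share at the children's level, so there are 4 primary shares of ₹320,000. Perrin takes one such share (₹320,000).
The children's combined portion (₹960,000) is divided into 3 shares of ₹320,000: Willa takes ₹320,000; Quilla's ₹320,000 share passes to Quilla's issue; Uzoma's ₹320,000 share passes to Uzoma's issue.
Quilla's share (₹320,000) is divided into 2 shares of ₹160,000: Gabor and Ursula each take ₹160,000.
Uzoma's share (₹320,000) is divided into 4 shares of ₹80,000: Yusuf, Nikolai, Joris, and Quentin each take ₹80,000.

Joris receives ₹80,000.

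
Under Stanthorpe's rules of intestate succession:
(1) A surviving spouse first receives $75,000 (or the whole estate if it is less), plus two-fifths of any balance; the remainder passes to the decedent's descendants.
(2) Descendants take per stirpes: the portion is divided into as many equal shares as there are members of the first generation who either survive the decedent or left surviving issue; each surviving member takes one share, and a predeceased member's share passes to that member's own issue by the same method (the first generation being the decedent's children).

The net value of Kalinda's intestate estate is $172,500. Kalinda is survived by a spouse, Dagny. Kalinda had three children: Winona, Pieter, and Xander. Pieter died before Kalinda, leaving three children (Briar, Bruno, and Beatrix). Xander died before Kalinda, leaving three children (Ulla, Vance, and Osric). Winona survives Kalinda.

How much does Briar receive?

Briar receives $6,500.

Dagny first takes $75,000, leaving a balance of $97,500. Dagny then takes two-fifths of the balance ($39,000), for a total of $114,000. The remaining $58,500 passes to the descendants.
The descendants' portion ($58,500) is divided into 3 shares of $19,500: Winona takes $19,500; Pieter's $19,500 share passes to Pieter's issue; Xander's $19,500 share passes to Xander's issue.
Pieter's share ($19,500) is divided into 3 shares of $6,500: Briar, Bruno, and Beatrix each take $6,500.
Xander's share ($19,500) is divided into 3 shares of $6,500: Ulla, Vance, and Osric each take $6,500.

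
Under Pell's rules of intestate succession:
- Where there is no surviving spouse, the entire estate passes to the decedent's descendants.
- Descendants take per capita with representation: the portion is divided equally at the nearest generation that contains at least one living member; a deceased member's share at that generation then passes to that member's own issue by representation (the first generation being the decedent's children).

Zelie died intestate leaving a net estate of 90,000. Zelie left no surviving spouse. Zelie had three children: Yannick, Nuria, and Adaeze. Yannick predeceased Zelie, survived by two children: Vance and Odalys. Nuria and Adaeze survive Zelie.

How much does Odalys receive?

The entire 90,000 passes to the descendants.
That amount (90,000) is divided into 3 shares of 30,000: Nuria and Adaeze each take 30,000; Yannick's 30,000 share passes to Yannick's issue.
Yannick's share (30,000) is divided into 2 shares of 15,000: Vance and Odalys each take 15,000.

Odalys receives 15,000.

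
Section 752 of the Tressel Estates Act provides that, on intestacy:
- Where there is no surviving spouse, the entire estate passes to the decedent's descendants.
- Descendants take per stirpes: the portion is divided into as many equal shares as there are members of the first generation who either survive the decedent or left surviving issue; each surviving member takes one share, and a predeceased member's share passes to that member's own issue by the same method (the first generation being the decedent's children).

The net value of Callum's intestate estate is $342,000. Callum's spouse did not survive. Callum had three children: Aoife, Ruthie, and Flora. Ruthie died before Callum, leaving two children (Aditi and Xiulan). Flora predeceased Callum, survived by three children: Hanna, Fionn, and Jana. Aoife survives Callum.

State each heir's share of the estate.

Aoife: $114,000; Aditi: $57,000; Xiulan: $57,000; Hanna: $38,000; Fionn: $38,000; Jana: $38,000

The entire $342,000 passes to the descendants.
That amount ($342,000) is divided into 3 shares of $114,000: Aoife takes $114,000; Ruthie's $114,000 share passes to Ruthie's issue; Flora's $114,000 share passes to Flora's issue.
Ruthie's share ($114,000) is divided into 2 shares of $57,000: Aditi and Xiulan each take $57,000.
Flora's share ($114,000) is divided into 3 shares of $38,000: Hanna, Fionn, and Jana each take $38,000.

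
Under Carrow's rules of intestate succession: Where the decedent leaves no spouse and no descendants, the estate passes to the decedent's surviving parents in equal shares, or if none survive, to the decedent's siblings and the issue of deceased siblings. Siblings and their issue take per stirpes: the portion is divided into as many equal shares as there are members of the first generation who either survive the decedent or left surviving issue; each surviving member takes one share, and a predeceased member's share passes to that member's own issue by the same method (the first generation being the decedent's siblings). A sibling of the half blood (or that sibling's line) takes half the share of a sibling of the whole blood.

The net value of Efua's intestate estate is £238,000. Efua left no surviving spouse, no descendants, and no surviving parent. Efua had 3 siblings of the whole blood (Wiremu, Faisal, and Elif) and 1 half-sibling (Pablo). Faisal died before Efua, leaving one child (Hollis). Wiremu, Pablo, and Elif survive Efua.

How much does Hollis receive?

The entire £238,000 passes to the siblings and their issue.
Counting each half-blood sibling's line as half a unit, there are 7/2 units in £238,000, so one unit is £68,000. Whole-blood lines (Wiremu, Faisal, and Elif) take £68,000 each; half-blood lines (Pablo) take £34,000 each.
Faisal's share (£68,000) passes entirely to Hollis.

Hollis receives £68,000.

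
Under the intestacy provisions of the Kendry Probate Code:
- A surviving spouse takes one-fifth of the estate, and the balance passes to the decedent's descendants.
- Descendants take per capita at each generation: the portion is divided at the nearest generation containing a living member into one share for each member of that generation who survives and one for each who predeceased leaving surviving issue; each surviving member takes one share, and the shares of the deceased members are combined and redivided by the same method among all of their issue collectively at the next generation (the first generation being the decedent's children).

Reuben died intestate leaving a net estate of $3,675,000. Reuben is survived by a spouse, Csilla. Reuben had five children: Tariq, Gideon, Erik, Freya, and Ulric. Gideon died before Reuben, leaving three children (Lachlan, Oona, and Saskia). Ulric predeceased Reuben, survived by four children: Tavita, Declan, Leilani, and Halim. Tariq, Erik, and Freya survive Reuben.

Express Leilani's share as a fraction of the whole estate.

Csilla takes one-fifth of $3,675,000 = $735,000. The remaining $2,940,000 passes to the descendants.
The descendants' portion ($2,940,000) is divided at the children's generation into 5 shares of $588,000. Tariq, Erik, and Freya each take $588,000. The 2 shares of the deceased (Gideon and Ulric) are combined into a pool of $1,176,000.
That pool ($1,176,000) is divided at the grandchildren's generation equally among Lachlan, Oona, Saskia, Tavita, Declan, Leilani, and Halim: $168,000 each.

Leilani receives 8/175 of the estate.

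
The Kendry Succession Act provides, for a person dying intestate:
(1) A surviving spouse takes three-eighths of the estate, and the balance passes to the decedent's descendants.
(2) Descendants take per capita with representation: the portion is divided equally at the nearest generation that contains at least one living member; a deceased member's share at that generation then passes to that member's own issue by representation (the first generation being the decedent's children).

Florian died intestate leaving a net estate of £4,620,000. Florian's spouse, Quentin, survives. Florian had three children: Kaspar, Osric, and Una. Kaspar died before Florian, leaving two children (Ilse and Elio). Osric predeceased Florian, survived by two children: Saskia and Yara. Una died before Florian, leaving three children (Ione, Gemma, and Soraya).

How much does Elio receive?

Elio receives £412,500.

Quentin takes three-eighths of £4,620,000 = £1,732,500. The remaining £2,887,500 passes to the descendants.
No child survives, so the initial division is made at the grandchildren's generation.
The descendants' portion (£2,887,500) is divided into 7 shares of £412,500: Ilse, Elio, Saskia, Yara, Ione, Gemma, and Soraya each take £412,500.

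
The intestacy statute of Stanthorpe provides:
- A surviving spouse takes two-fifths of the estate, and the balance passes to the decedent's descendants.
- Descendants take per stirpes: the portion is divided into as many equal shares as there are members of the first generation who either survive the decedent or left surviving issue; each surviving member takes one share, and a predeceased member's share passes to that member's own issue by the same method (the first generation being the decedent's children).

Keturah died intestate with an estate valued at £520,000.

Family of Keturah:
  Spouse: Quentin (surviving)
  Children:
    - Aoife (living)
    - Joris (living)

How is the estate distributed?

Quentin takes two-fifths of £520,000 = £208,000. The remaining £312,000 passes to the descendants.
The descendants' portion (£312,000) is divided into 2 shares of £156,000: Aoife and Joris each take £156,000.

Quentin: £208,000; Aoife: £156,000; Joris: £156,000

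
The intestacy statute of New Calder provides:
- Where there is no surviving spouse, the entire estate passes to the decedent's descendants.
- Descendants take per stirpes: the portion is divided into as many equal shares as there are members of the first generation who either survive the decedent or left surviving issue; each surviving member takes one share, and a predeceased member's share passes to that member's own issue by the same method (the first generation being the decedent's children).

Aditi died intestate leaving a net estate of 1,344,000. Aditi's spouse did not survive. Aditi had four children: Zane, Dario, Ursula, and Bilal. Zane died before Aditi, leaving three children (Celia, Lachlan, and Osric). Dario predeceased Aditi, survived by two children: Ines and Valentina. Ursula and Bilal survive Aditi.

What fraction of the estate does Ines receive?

The entire 1,344,000 passes to the descendants.
That amount (1,344,000) is divided into 4 shares of 336,000: Ursula and Bilal each take 336,000; Zane's 336,000 share passes to Zane's issue; Dario's 336,000 share passes to Dario's issue.
Zane's share (336,000) is divided into 3 shares of 112,000: Celia, Lachlan, and Osric each take 112,000.
Dario's share (336,000) is divided into 2 shares of 168,000: Ines and Valentina each take 168,000.

Ines receives 1/8 of the estate.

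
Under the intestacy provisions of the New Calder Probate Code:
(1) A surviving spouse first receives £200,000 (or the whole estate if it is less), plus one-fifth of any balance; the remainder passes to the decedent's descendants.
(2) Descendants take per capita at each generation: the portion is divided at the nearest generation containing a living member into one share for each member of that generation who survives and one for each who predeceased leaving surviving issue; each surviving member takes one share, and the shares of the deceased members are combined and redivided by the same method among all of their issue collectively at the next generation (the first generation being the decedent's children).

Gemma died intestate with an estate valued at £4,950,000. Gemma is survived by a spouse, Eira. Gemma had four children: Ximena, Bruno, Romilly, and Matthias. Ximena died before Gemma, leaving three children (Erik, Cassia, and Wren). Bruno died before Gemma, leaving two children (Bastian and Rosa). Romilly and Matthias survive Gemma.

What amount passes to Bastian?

Bastian receives £380,000.

Eira first takes £200,000, leaving a balance of £4,750,000. Eira then takes one-fifth of the balance (£950,000), for a total of £1,150,000. The remaining £3,800,000 passes to the descendants.
The descendants' portion (£3,800,000) is divided at the children's generation into 4 shares of £950,000. Romilly and Matthias each take £950,000. The 2 shares of the deceased (Ximena and Bruno) are combined into a pool of £1,900,000.
That pool (£1,900,000) is divided at the grandchildren's generation equally among Erik, Cassia, Wren, Bastian, and Rosa: £380,000 each.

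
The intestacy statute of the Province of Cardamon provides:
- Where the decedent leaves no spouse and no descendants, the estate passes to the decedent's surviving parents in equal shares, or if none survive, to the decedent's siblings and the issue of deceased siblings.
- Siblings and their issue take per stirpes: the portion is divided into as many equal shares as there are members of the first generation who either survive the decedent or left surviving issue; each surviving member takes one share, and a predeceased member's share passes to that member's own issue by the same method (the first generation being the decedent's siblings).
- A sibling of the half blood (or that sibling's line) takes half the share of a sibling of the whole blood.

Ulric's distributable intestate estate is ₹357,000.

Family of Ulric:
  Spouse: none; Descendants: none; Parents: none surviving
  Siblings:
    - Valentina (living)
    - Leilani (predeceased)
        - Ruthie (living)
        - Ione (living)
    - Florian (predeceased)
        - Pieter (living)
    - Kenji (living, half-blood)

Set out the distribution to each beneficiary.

Valentina: ₹102,000; Ruthie: ₹51,000; Ione: ₹51,000; Pieter: ₹102,000; Kenji: ₹51,000

The entire ₹357,000 passes to the siblings and their issue.
Counting each half-blood sibling's line as half a unit, there are 7/2 units in ₹357,000, so one unit is ₹102,000. Whole-blood lines (Valentina, Leilani, and Florian) take ₹102,000 each; half-blood lines (Kenji) take ₹51,000 each.
Leilani's share (₹102,000) is divided into 2 shares of ₹51,000: Ruthie and Ione each take ₹51,000.
Florian's share (₹102,000) passes entirely to Pieter.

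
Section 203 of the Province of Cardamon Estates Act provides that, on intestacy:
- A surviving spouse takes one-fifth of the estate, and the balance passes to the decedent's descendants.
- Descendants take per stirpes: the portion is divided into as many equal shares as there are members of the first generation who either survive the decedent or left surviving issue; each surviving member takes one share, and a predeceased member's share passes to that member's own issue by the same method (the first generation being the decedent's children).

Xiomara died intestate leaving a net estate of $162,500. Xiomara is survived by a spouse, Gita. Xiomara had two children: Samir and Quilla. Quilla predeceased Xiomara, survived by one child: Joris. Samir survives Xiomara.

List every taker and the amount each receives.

Gita: $32,500; Samir: $65,000; Joris: $65,000

Gita takes one-fifth of $162,500 = $32,500. The remaining $130,000 passes to the descendants.
The descendants' portion ($130,000) is divided into 2 shares of $65,000: Samir takes $65,000; Quilla's $65,000 share passes to Quilla's issue.
Quilla's share ($65,000) passes entirely to Joris.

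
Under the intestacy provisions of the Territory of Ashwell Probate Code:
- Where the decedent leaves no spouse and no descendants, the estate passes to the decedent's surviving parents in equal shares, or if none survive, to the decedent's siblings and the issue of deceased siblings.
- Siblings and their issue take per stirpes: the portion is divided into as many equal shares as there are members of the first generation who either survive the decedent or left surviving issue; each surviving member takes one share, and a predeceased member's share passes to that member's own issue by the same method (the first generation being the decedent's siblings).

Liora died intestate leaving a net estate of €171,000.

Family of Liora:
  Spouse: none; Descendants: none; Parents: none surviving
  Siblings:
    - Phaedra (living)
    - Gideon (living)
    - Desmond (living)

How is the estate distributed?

The entire €171,000 passes to the siblings and their issue.
That amount (€171,000) is divided into 3 shares of €57,000: Phaedra, Gideon, and Desmond each take €57,000.

Phaedra: €57,000; Gideon: €57,000; Desmond: €57,000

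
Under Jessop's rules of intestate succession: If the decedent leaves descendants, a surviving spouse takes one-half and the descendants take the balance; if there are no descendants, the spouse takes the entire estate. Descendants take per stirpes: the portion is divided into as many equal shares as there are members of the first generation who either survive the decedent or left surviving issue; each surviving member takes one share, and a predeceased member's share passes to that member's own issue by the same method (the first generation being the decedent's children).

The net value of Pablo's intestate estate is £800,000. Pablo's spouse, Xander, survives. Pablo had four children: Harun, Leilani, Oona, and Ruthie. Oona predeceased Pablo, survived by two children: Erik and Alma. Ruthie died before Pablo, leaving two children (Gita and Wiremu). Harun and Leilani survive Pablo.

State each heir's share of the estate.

Xander: £400,000; Harun: £100,000; Leilani: £100,000; Erik: £50,000; Alma: £50,000; Gita: £50,000; Wiremu: £50,000

Xander takes one-half of £800,000 = £400,000. The remaining £400,000 passes to the descendants.
The descendants' portion (£400,000) is divided into 4 shares of £100,000: Harun and Leilani each take £100,000; Oona's £100,000 share passes to Oona's issue; Ruthie's £100,000 share passes to Ruthie's issue.
Oona's share (£100,000) is divided into 2 shares of £50,000: Erik and Alma each take £50,000.
Ruthie's share (£100,000) is divided into 2 shares of £50,000: Gita and Wiremu each take £50,000.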